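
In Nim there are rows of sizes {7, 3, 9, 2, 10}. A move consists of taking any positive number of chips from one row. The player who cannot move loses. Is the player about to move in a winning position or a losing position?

Winning position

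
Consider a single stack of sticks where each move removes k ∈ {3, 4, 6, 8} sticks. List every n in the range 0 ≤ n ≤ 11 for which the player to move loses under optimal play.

0, 1, 2, 11

Grundy values for subtraction set {3, 4, 6, 8}:
g(0) = mex{} = 0
g(1) = mex{} = 0
g(2) = mex{} = 0
g(3) = mex{0} = 1
g(4) = mex{0} = 1
g(5) = mex{0} = 1
g(6) = mex{0,1} = 2
g(7) = mex{0,1} = 2
g(8) = mex{0,1} = 2
g(9) = mex{0,1,2} = 3
g(10) = mex{0,1,2} = 3
g(11) = mex{1,2} = 0
The P-positions (g = 0) in 0..11 are 0, 1, 2, 11.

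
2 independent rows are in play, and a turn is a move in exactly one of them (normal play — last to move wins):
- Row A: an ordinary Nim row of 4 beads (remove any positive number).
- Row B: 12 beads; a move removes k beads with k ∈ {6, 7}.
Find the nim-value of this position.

6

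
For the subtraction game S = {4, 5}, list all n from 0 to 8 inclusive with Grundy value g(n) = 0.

0, 1, 2, 3

Grundy values for subtraction set {4, 5}:
g(0) = mex{} = 0
g(1) = mex{} = 0
g(2) = mex{} = 0
g(3) = mex{} = 0
g(4) = mex{0} = 1
g(5) = mex{0} = 1
g(6) = mex{0} = 1
g(7) = mex{0} = 1
g(8) = mex{0,1} = 2
The P-positions (g = 0) in 0..8 are 0, 1, 2, 3.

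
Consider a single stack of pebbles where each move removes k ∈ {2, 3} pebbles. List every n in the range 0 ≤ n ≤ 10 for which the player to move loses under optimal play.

0, 1, 5, 6, 10

Build the Grundy sequence with g(k) = mex{g(k−s) : s ∈ {2, 3}, s ≤ k}:
k:     0  1  2  3  4  5  6  7  8  9 10
g(k):  0  0  1  1  2  0  0  1  1  2  0
The P-positions (g = 0) in 0..10 are 0, 1, 5, 6, 10.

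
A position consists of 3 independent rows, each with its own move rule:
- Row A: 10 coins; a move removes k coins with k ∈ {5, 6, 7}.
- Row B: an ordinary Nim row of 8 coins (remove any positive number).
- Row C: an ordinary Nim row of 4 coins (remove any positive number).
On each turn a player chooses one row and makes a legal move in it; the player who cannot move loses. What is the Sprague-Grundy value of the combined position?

14

For row A, compute g(0), g(1), … with moves {5, 6, 7}:
k:     0  1  2  3  4  5  6  7  8  9 10
g(k):  0  0  0  0  0  1  1  1  1  1  2
So g(10) = 2.
Row B is a plain Nim row of size 8, so its Grundy value is 8.
Row C is a plain Nim row of size 4, so its Grundy value is 4.
By the Sprague-Grundy theorem, the Grundy value of a sum of independent games is the XOR of the component values.
Combined value = 2 ⊕ 8 ⊕ 4 = 14.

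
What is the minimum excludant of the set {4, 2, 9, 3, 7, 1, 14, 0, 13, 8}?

5

The values 0, 1, 2, 3, 4 are all present; 5 is the first non-negative integer missing from the set.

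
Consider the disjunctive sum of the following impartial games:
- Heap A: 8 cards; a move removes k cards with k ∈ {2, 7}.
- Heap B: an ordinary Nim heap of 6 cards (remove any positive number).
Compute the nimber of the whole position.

Grundy values for heap A (subtraction set {2, 7}):
k:     0  1  2  3  4  5  6  7  8
g(k):  0  0  1  1  0  0  1  1  2
So g(8) = 2.
Heap B is a plain Nim heap of size 6, so its Grundy value is 6.
The value of a disjunctive sum is the nim-sum of the parts.
Combined value = 2 XOR 6 = 4.

4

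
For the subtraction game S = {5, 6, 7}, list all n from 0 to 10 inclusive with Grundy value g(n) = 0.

0, 1, 2, 3, 4

Grundy values for subtraction set {5, 6, 7}:
g(0) = mex{} = 0
g(1) = mex{} = 0
g(2) = mex{} = 0
g(3) = mex{} = 0
g(4) = mex{} = 0
g(5) = mex{0} = 1
g(6) = mex{0} = 1
g(7) = mex{0} = 1
g(8) = mex{0} = 1
g(9) = mex{0} = 1
g(10) = mex{0,1} = 2
The P-positions (g = 0) in 0..10 are 0, 1, 2, 3, 4.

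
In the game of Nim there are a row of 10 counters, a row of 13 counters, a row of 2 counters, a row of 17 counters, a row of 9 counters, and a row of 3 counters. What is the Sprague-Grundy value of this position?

Compute the nim-sum pairwise:
10 ⊕ 13 = 7
7 ⊕ 2 = 5
5 ⊕ 17 = 20
20 ⊕ 9 = 29
29 ⊕ 3 = 30

30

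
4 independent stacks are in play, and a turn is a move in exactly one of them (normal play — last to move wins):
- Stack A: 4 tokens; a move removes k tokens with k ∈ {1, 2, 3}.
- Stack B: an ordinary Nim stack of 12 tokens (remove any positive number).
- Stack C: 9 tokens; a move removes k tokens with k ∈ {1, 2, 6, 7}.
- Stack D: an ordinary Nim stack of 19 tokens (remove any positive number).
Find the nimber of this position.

30

For stack A, compute g(0), g(1), … with moves {1, 2, 3}:
k:     0  1  2  3  4
g(k):  0  1  2  3  0
So g(4) = 0.
Stack B is a plain Nim stack of size 12, so its Grundy value is 12.
For stack C, compute g(0), g(1), … with moves {1, 2, 6, 7}:
g(0) = mex{} = 0
g(1) = mex{0} = 1
g(2) = mex{0,1} = 2
g(3) = mex{1,2} = 0
g(4) = mex{0,2} = 1
g(5) = mex{0,1} = 2
g(6) = mex{0,1,2} = 3
g(7) = mex{0,1,2,3} = 4
g(8) = mex{1,2,3,4} = 0
g(9) = mex{0,2,4} = 1
So g(9) = 1.
Stack D is a plain Nim stack of size 19, so its Grundy value is 19.
By the Sprague-Grundy theorem, the Grundy value of a sum of independent games is the XOR of the component values.
Combined value = 0 ⊕ 12 ⊕ 1 ⊕ 19 = 30.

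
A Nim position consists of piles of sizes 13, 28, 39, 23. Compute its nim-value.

Nim-sum: 13 ⊕ 28 ⊕ 39 ⊕ 23 = 33.

33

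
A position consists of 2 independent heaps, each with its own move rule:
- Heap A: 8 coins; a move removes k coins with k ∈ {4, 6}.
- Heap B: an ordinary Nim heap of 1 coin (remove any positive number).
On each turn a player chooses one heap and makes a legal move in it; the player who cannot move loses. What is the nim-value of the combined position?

Build the Grundy sequence for heap A with g(k) = mex{g(k−s) : s ∈ {4, 6}, s ≤ k}:
k:     0  1  2  3  4  5  6  7  8
g(k):  0  0  0  0  1  1  1  1  2
So g(8) = 2.
Heap B is a plain Nim heap of size 1, so its Grundy value is 1.
By the Sprague-Grundy theorem, the Grundy value of a sum of independent games is the XOR of the component values.
Combined value = 2 ⊕ 1 = 3.

3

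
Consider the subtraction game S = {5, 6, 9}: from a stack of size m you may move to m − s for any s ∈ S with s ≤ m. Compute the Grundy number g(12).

Compute g(0), g(1), … for moves {5, 6, 9}:
g(0) = mex{} = 0
g(1) = mex{} = 0
g(2) = mex{} = 0
g(3) = mex{} = 0
g(4) = mex{} = 0
g(5) = mex{0} = 1
g(6) = mex{0} = 1
g(7) = mex{0} = 1
g(8) = mex{0} = 1
g(9) = mex{0} = 1
g(10) = mex{0,1} = 2
g(11) = mex{0,1} = 2
g(12) = mex{0,1} = 2
So g(12) = 2.

2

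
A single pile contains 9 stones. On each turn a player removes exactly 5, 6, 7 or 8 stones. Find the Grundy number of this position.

Compute g(0), g(1), … for moves {5, 6, 7, 8}:
g(0) = mex{} = 0
g(1) = mex{} = 0
g(2) = mex{} = 0
g(3) = mex{} = 0
g(4) = mex{} = 0
g(5) = mex{0} = 1
g(6) = mex{0} = 1
g(7) = mex{0} = 1
g(8) = mex{0} = 1
g(9) = mex{0} = 1
So g(9) = 1.

1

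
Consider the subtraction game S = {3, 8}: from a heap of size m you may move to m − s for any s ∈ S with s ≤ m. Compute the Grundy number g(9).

1

Compute g(0), g(1), … for moves {3, 8}:
g(0) = mex{} = 0
g(1) = mex{} = 0
g(2) = mex{} = 0
g(3) = mex{0} = 1
g(4) = mex{0} = 1
g(5) = mex{0} = 1
g(6) = mex{1} = 0
g(7) = mex{1} = 0
g(8) = mex{0,1} = 2
g(9) = mex{0} = 1
So g(9) = 1.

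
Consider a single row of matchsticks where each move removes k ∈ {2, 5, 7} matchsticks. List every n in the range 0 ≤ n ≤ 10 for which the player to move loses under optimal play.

0, 1, 4, 10

Grundy values for subtraction set {2, 5, 7}:
k:     0  1  2  3  4  5  6  7  8  9 10
g(k):  0  0  1  1  0  2  1  3  2  2  0
The P-positions (g = 0) in 0..10 are 0, 1, 4, 10.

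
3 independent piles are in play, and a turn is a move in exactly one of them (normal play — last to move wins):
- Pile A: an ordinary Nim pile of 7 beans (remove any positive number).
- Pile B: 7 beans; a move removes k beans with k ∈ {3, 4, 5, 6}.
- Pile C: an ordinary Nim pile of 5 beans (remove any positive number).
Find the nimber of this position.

0

Pile A is a plain Nim pile of size 7, so its Grundy value is 7.
Grundy values for pile B (subtraction set {3, 4, 5, 6}):
g(0) = mex{} = 0
g(1) = mex{} = 0
g(2) = mex{} = 0
g(3) = mex{0} = 1
g(4) = mex{0} = 1
g(5) = mex{0} = 1
g(6) = mex{0,1} = 2
g(7) = mex{0,1} = 2
So g(7) = 2.
Pile C is a plain Nim pile of size 5, so its Grundy value is 5.
By the Sprague-Grundy theorem, the Grundy value of a sum of independent games is the XOR of the component values.
Combined value = 7 XOR 2 XOR 5 = 0.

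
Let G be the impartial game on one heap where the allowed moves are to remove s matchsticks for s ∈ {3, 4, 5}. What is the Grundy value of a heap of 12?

Build the Grundy sequence with g(k) = mex{g(k−s) : s ∈ {3, 4, 5}, s ≤ k}:
g(0) = mex{} = 0
g(1) = mex{} = 0
g(2) = mex{} = 0
g(3) = mex{0} = 1
g(4) = mex{0} = 1
g(5) = mex{0} = 1
g(6) = mex{0,1} = 2
g(7) = mex{0,1} = 2
g(8) = mex{1} = 0
g(9) = mex{1,2} = 0
g(10) = mex{1,2} = 0
g(11) = mex{0,2} = 1
g(12) = mex{0,2} = 1
So g(12) = 1.

1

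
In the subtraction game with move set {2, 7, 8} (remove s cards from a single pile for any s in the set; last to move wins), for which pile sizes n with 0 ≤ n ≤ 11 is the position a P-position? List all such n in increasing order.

Compute g(0), g(1), … for moves {2, 7, 8}:
k:     0  1  2  3  4  5  6  7  8  9 10 11
g(k):  0  0  1  1  0  0  1  1  2  2  0  3
The P-positions (g = 0) in 0..11 are 0, 1, 4, 5, 10.

0, 1, 4, 5, 10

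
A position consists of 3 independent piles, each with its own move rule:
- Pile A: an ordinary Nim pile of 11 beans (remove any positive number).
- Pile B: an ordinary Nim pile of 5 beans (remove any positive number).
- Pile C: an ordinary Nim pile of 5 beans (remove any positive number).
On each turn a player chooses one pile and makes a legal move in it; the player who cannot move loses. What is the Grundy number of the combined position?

11

Pile A is a plain Nim pile of size 11, so its Grundy value is 11.
Pile B is a plain Nim pile of size 5, so its Grundy value is 5.
Pile C is a plain Nim pile of size 5, so its Grundy value is 5.
The value of a disjunctive sum is the nim-sum of the parts.
Combined value = 11 XOR 5 XOR 5 = 11.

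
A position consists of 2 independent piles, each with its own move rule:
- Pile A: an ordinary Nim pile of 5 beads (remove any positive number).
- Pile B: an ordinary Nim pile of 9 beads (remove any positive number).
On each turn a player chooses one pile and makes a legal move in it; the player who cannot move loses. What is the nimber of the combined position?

12

Pile A is a plain Nim pile of size 5, so its Grundy value is 5.
Pile B is a plain Nim pile of size 9, so its Grundy value is 9.
The value of a disjunctive sum is the nim-sum of the parts.
Combined value = 5 XOR 9 = 12.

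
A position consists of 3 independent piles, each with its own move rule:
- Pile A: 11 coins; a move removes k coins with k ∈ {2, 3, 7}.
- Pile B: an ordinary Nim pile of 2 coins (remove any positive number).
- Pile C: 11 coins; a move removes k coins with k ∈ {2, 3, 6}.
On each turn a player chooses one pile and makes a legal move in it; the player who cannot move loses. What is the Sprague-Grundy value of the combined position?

3

For pile A, compute g(0), g(1), … with moves {2, 3, 7}:
g(0) = mex{} = 0
g(1) = mex{} = 0
g(2) = mex{0} = 1
g(3) = mex{0} = 1
g(4) = mex{0,1} = 2
g(5) = mex{1} = 0
g(6) = mex{1,2} = 0
g(7) = mex{0,2} = 1
g(8) = mex{0} = 1
g(9) = mex{0,1} = 2
g(10) = mex{1} = 0
g(11) = mex{1,2} = 0
So g(11) = 0.
Pile B is a plain Nim pile of size 2, so its Grundy value is 2.
Build the Grundy sequence for pile C with g(k) = mex{g(k−s) : s ∈ {2, 3, 6}, s ≤ k}:
g(0) = mex{} = 0
g(1) = mex{} = 0
g(2) = mex{0} = 1
g(3) = mex{0} = 1
g(4) = mex{0,1} = 2
g(5) = mex{1} = 0
g(6) = mex{0,1,2} = 3
g(7) = mex{0,2} = 1
g(8) = mex{0,1,3} = 2
g(9) = mex{1,3} = 0
g(10) = mex{1,2} = 0
g(11) = mex{0,2} = 1
So g(11) = 1.
By the Sprague-Grundy theorem, the Grundy value of a sum of independent games is the XOR of the component values.
Combined value = 0 ⊕ 2 ⊕ 1 = 3.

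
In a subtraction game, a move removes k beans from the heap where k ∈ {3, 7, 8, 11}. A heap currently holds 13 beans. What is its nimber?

Compute g(0), g(1), … for moves {3, 7, 8, 11}:
g(0) = mex{} = 0
g(1) = mex{} = 0
g(2) = mex{} = 0
g(3) = mex{0} = 1
g(4) = mex{0} = 1
g(5) = mex{0} = 1
g(6) = mex{1} = 0
g(7) = mex{0,1} = 2
g(8) = mex{0,1} = 2
g(9) = mex{0} = 1
g(10) = mex{0,1,2} = 3
g(11) = mex{0,1,2} = 3
g(12) = mex{0,1} = 2
g(13) = mex{0,1,3} = 2
So g(13) = 2.

2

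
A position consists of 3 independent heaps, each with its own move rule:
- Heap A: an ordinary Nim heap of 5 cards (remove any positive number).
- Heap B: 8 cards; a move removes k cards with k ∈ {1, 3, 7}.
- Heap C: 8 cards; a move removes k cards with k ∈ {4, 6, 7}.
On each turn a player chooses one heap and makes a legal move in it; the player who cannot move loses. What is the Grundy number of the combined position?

7

Heap A is a plain Nim heap of size 5, so its Grundy value is 5.
For heap B, compute g(0), g(1), … with moves {1, 3, 7}:
k:     0  1  2  3  4  5  6  7  8
g(k):  0  1  0  1  0  1  0  1  0
So g(8) = 0.
Build the Grundy sequence for heap C with g(k) = mex{g(k−s) : s ∈ {4, 6, 7}, s ≤ k}:
k:     0  1  2  3  4  5  6  7  8
g(k):  0  0  0  0  1  1  1  1  2
So g(8) = 2.
The value of a disjunctive sum is the nim-sum of the parts.
Combined value = 5 ⊕ 0 ⊕ 2 = 7.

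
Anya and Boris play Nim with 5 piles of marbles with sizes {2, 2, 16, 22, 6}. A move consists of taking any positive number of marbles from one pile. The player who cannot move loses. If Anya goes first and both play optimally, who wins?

Write each in binary and XOR column by column:
  00010  (2)
  00010  (2)
  10000  (16)
  10110  (22)
  00110  (6)
  -----
  00000  (0)
The nim-sum is 0, so this is a P-position: the player to move is in a losing position under optimal play; Anya is about to move from it and so loses — Boris wins.

Boris wins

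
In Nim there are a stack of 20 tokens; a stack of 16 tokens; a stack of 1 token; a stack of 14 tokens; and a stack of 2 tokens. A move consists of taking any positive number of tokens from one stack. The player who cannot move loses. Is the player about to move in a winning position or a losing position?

Winning position

Write each in binary and XOR column by column:
  10100  (20)
  10000  (16)
  00001  (1)
  01110  (14)
  00010  (2)
  -----
  01001  (9)
The nim-sum is 9 ≠ 0, so this is an N-position: the player to move can win.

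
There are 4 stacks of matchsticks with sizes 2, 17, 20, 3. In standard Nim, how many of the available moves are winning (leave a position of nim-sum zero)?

Nim-sum: 2 XOR 17 XOR 20 XOR 3 = 4.
The overall nim-sum is X = 4. A stack of size p has a winning move iff p XOR X < p (reduce it to p XOR X).
  2: 2 XOR 4 = 6 ≥ 2 — no move.
  17: 17 XOR 4 = 21 ≥ 17 — no move.
  20: 20 XOR 4 = 16 < 20 — winning move (to 16).
  3: 3 XOR 4 = 7 ≥ 3 — no move.
That gives 1 winning move.

1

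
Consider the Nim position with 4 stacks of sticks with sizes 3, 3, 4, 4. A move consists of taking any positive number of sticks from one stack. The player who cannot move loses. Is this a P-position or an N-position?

Nim-sum: 3 ⊕ 3 ⊕ 4 ⊕ 4 = 0.
The nim-sum is 0, so this is a P-position: the player to move is in a losing position under optimal play.

P-position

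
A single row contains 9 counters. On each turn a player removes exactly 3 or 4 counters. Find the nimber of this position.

0

Compute g(0), g(1), … for moves {3, 4}:
g(0) = mex{} = 0
g(1) = mex{} = 0
g(2) = mex{} = 0
g(3) = mex{0} = 1
g(4) = mex{0} = 1
g(5) = mex{0} = 1
g(6) = mex{0,1} = 2
g(7) = mex{1} = 0
g(8) = mex{1} = 0
g(9) = mex{1,2} = 0
So g(9) = 0.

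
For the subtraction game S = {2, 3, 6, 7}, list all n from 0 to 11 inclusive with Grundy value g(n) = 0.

Grundy values for subtraction set {2, 3, 6, 7}:
k:     0  1  2  3  4  5  6  7  8  9 10 11
g(k):  0  0  1  1  2  0  3  1  2  0  0  1
The P-positions (g = 0) in 0..11 are 0, 1, 5, 9, 10.

0, 1, 5, 9, 10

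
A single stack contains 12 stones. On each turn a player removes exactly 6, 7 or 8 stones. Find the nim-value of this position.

2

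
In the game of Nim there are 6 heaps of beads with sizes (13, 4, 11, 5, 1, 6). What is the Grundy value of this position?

0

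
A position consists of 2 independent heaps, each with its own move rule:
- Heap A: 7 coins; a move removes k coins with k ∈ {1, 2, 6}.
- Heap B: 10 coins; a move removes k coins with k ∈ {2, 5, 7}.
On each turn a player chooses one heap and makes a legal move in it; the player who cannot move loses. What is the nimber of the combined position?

0

Grundy values for heap A (subtraction set {1, 2, 6}):
k:     0  1  2  3  4  5  6  7
g(k):  0  1  2  0  1  2  3  0
So g(7) = 0.
Grundy values for heap B (subtraction set {2, 5, 7}):
g(0) = mex{} = 0
g(1) = mex{} = 0
g(2) = mex{0} = 1
g(3) = mex{0} = 1
g(4) = mex{1} = 0
g(5) = mex{0,1} = 2
g(6) = mex{0} = 1
g(7) = mex{0,1,2} = 3
g(8) = mex{0,1} = 2
g(9) = mex{0,1,3} = 2
g(10) = mex{1,2} = 0
So g(10) = 0.
The value of a disjunctive sum is the nim-sum of the parts.
Combined value = 0 ⊕ 0 = 0.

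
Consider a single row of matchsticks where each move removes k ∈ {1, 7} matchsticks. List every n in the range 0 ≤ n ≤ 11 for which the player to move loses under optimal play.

Compute g(0), g(1), … for moves {1, 7}:
k:     0  1  2  3  4  5  6  7  8  9 10 11
g(k):  0  1  0  1  0  1  0  1  0  1  0  1
The P-positions (g = 0) in 0..11 are 0, 2, 4, 6, 8, 10.

0, 2, 4, 6, 8, 10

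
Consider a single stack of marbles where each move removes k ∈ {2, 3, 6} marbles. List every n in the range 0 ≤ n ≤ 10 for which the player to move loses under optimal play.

0, 1, 5, 9, 10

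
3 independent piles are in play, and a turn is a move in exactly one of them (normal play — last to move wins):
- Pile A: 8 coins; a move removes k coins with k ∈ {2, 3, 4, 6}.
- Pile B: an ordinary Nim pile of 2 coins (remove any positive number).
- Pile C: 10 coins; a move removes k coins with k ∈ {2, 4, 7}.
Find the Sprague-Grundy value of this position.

0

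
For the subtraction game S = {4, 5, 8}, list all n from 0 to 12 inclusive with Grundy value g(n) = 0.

Build the Grundy sequence with g(k) = mex{g(k−s) : s ∈ {4, 5, 8}, s ≤ k}:
g(0) = mex{} = 0
g(1) = mex{} = 0
g(2) = mex{} = 0
g(3) = mex{} = 0
g(4) = mex{0} = 1
g(5) = mex{0} = 1
g(6) = mex{0} = 1
g(7) = mex{0} = 1
g(8) = mex{0,1} = 2
g(9) = mex{0,1} = 2
g(10) = mex{0,1} = 2
g(11) = mex{0,1} = 2
g(12) = mex{1,2} = 0
The P-positions (g = 0) in 0..12 are 0, 1, 2, 3, 12.

0, 1, 2, 3, 12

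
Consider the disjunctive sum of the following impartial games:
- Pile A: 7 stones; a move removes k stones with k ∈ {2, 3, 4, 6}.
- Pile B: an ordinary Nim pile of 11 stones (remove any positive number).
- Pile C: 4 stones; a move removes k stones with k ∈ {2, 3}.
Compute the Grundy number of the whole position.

Build the Grundy sequence for pile A with g(k) = mex{g(k−s) : s ∈ {2, 3, 4, 6}, s ≤ k}:
k:     0  1  2  3  4  5  6  7
g(k):  0  0  1  1  2  2  3  3
So g(7) = 3.
Pile B is a plain Nim pile of size 11, so its Grundy value is 11.
Build the Grundy sequence for pile C with g(k) = mex{g(k−s) : s ∈ {2, 3}, s ≤ k}:
k:     0  1  2  3  4
g(k):  0  0  1  1  2
So g(4) = 2.
By the Sprague-Grundy theorem, the Grundy value of a sum of independent games is the XOR of the component values.
Combined value = 3 XOR 11 XOR 2 = 10.

10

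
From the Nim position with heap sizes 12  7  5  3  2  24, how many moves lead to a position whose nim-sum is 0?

1

Nim-sum: 12 ⊕ 7 ⊕ 5 ⊕ 3 ⊕ 2 ⊕ 24 = 23.
The overall nim-sum is X = 23. A heap of size p has a winning move iff p XOR X < p (reduce it to p XOR X).
  12: 12 XOR 23 = 27 ≥ 12 — no move.
  7: 7 XOR 23 = 16 ≥ 7 — no move.
  5: 5 XOR 23 = 18 ≥ 5 — no move.
  3: 3 XOR 23 = 20 ≥ 3 — no move.
  2: 2 XOR 23 = 21 ≥ 2 — no move.
  24: 24 XOR 23 = 15 < 24 — winning move (to 15).
That gives 1 winning move.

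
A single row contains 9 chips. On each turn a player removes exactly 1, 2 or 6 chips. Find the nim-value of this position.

2

Grundy values for subtraction set {1, 2, 6}:
k:     0  1  2  3  4  5  6  7  8  9
g(k):  0  1  2  0  1  2  3  0  1  2
So g(9) = 2.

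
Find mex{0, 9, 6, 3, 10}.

1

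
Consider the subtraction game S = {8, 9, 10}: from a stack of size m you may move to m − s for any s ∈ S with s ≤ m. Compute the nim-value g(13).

1

Build the Grundy sequence with g(k) = mex{g(k−s) : s ∈ {8, 9, 10}, s ≤ k}:
g(0) = mex{} = 0
g(1) = mex{} = 0
g(2) = mex{} = 0
g(3) = mex{} = 0
g(4) = mex{} = 0
g(5) = mex{} = 0
g(6) = mex{} = 0
g(7) = mex{} = 0
g(8) = mex{0} = 1
g(9) = mex{0} = 1
g(10) = mex{0} = 1
g(11) = mex{0} = 1
g(12) = mex{0} = 1
g(13) = mex{0} = 1
So g(13) = 1.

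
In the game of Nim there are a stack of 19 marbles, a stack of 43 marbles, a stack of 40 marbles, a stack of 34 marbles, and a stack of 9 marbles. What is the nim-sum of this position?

Compute the nim-sum pairwise:
19 ⊕ 43 = 56
56 ⊕ 40 = 16
16 ⊕ 34 = 50
50 ⊕ 9 = 59

59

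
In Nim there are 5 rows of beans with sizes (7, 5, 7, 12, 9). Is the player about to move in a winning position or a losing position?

Compute the nim-sum pairwise:
7 ^ 5 = 2
2 ^ 7 = 5
5 ^ 12 = 9
9 ^ 9 = 0
The nim-sum is 0, so this is a P-position: the player to move is in a losing position under optimal play.

Losing position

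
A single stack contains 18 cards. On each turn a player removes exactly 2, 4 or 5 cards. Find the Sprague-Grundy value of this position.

2

Grundy values for subtraction set {2, 4, 5}:
k:     0  1  2  3  4  5  6  7  8  9 10 11 12 13 14 15 16 17 18
g(k):  0  0  1  1  2  2  3  0  0  1  1  2  2  3  0  0  1  1  2
So g(18) = 2.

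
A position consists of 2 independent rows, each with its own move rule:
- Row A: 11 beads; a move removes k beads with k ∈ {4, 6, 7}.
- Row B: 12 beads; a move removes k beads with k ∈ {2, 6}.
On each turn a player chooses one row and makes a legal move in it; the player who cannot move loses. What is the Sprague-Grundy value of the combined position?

0

For row A, compute g(0), g(1), … with moves {4, 6, 7}:
k:     0  1  2  3  4  5  6  7  8  9 10 11
g(k):  0  0  0  0  1  1  1  1  2  2  2  0
So g(11) = 0.
For row B, compute g(0), g(1), … with moves {2, 6}:
g(0) = mex{} = 0
g(1) = mex{} = 0
g(2) = mex{0} = 1
g(3) = mex{0} = 1
g(4) = mex{1} = 0
g(5) = mex{1} = 0
g(6) = mex{0} = 1
g(7) = mex{0} = 1
g(8) = mex{1} = 0
g(9) = mex{1} = 0
g(10) = mex{0} = 1
g(11) = mex{0} = 1
g(12) = mex{1} = 0
So g(12) = 0.
The value of a disjunctive sum is the nim-sum of the parts.
Combined value = 0 XOR 0 = 0.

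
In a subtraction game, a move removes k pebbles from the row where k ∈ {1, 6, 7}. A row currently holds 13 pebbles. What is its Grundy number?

Grundy values for subtraction set {1, 6, 7}:
k:     0  1  2  3  4  5  6  7  8  9 10 11 12 13
g(k):  0  1  0  1  0  1  2  3  2  3  2  3  0  1
So g(13) = 1.

1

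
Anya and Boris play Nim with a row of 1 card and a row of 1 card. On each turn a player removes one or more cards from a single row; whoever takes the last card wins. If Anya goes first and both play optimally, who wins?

Nim-sum: 1 XOR 1 = 0.
The nim-sum is 0, so this is a P-position: the player to move is in a losing position under optimal play; Anya is about to move from it and so loses — Boris wins.

Boris wins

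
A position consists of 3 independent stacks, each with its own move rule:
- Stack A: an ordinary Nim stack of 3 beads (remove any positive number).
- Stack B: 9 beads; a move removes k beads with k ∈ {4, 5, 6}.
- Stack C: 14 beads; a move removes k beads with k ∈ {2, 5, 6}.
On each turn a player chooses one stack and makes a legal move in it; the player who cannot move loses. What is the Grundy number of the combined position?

Stack A is a plain Nim stack of size 3, so its Grundy value is 3.
Build the Grundy sequence for stack B with g(k) = mex{g(k−s) : s ∈ {4, 5, 6}, s ≤ k}:
g(0) = mex{} = 0
g(1) = mex{} = 0
g(2) = mex{} = 0
g(3) = mex{} = 0
g(4) = mex{0} = 1
g(5) = mex{0} = 1
g(6) = mex{0} = 1
g(7) = mex{0} = 1
g(8) = mex{0,1} = 2
g(9) = mex{0,1} = 2
So g(9) = 2.
Build the Grundy sequence for stack C with g(k) = mex{g(k−s) : s ∈ {2, 5, 6}, s ≤ k}:
k:     0  1  2  3  4  5  6  7  8  9 10 11 12 13 14
g(k):  0  0  1  1  0  2  1  3  0  2  1  0  0  1  1
So g(14) = 1.
The value of a disjunctive sum is the nim-sum of the parts.
Combined value = 3 XOR 2 XOR 1 = 0.

0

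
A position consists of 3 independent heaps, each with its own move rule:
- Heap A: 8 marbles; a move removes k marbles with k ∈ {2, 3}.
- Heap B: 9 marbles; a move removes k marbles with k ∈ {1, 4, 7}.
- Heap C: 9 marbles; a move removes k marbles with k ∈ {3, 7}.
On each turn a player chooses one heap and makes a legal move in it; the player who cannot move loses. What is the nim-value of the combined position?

1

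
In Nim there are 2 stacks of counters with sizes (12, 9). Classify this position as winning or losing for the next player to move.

Winning position

Bitwise XOR of the heap sizes:
  1100  (12)
  1001  (9)
  ----
  0101  (5)
The nim-sum is 5 ≠ 0, so this is an N-position: the player to move can win.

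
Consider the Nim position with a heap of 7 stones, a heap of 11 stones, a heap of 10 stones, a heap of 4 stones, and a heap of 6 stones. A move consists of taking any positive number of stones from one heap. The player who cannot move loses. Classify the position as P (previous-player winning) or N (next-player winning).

Nim-sum: 7 ⊕ 11 ⊕ 10 ⊕ 4 ⊕ 6 = 4.
The nim-sum is 4 ≠ 0, so this is an N-position: the player to move can win.

N-position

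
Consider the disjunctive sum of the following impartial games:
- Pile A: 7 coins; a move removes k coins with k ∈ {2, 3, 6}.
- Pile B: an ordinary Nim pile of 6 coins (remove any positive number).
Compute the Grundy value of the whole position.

7

Grundy values for pile A (subtraction set {2, 3, 6}):
k:     0  1  2  3  4  5  6  7
g(k):  0  0  1  1  2  0  3  1
So g(7) = 1.
Pile B is a plain Nim pile of size 6, so its Grundy value is 6.
By the Sprague-Grundy theorem, the Grundy value of a sum of independent games is the XOR of the component values.
Combined value = 1 XOR 6 = 7.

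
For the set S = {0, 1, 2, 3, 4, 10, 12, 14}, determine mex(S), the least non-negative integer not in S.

5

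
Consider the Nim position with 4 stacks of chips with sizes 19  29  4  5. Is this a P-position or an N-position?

N-position

Compute the nim-sum pairwise:
19 ^ 29 = 14
14 ^ 4 = 10
10 ^ 5 = 15
The nim-sum is 15 ≠ 0, so this is an N-position: the player to move can win.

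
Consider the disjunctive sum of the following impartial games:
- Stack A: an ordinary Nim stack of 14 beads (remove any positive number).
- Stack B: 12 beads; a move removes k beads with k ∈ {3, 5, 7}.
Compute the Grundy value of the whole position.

Stack A is a plain Nim stack of size 14, so its Grundy value is 14.
For stack B, compute g(0), g(1), … with moves {3, 5, 7}:
k:     0  1  2  3  4  5  6  7  8  9 10 11 12
g(k):  0  0  0  1  1  1  2  2  2  3  0  0  0
So g(12) = 0.
The value of a disjunctive sum is the nim-sum of the parts.
Combined value = 14 ⊕ 0 = 14.

14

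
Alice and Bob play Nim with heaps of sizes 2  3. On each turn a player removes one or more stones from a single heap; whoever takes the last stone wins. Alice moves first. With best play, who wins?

Nim-sum: 2 XOR 3 = 1.
The nim-sum is 1 ≠ 0, so this is an N-position: the player to move can win; Alice has a winning move.

Alice wins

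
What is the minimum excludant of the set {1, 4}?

0 is not in the set, so the mex is 0.

0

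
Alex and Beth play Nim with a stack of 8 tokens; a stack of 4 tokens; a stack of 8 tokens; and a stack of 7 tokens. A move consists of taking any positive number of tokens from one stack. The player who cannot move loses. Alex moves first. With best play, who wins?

Alex wins

Nim-sum: 8 ⊕ 4 ⊕ 8 ⊕ 7 = 3.
The nim-sum is 3 ≠ 0, so this is an N-position: the player to move can win; Alex has a winning move.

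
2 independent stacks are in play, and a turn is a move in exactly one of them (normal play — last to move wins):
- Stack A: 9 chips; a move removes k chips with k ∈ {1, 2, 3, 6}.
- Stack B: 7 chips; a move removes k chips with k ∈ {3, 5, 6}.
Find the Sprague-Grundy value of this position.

3

Build the Grundy sequence for stack A with g(k) = mex{g(k−s) : s ∈ {1, 2, 3, 6}, s ≤ k}:
k:     0  1  2  3  4  5  6  7  8  9
g(k):  0  1  2  3  0  1  2  3  0  1
So g(9) = 1.
For stack B, compute g(0), g(1), … with moves {3, 5, 6}:
g(0) = mex{} = 0
g(1) = mex{} = 0
g(2) = mex{} = 0
g(3) = mex{0} = 1
g(4) = mex{0} = 1
g(5) = mex{0} = 1
g(6) = mex{0,1} = 2
g(7) = mex{0,1} = 2
So g(7) = 2.
The value of a disjunctive sum is the nim-sum of the parts.
Combined value = 1 XOR 2 = 3.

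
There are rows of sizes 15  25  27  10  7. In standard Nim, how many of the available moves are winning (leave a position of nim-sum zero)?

Compute the nim-sum pairwise:
15 XOR 25 = 22
22 XOR 27 = 13
13 XOR 10 = 7
7 XOR 7 = 0
The nim-sum is already 0, so every move leaves a nonzero nim-sum — there are no winning moves.

0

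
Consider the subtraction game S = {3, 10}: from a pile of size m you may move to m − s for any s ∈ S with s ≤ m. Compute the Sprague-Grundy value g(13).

Grundy values for subtraction set {3, 10}:
g(0) = mex{} = 0
g(1) = mex{} = 0
g(2) = mex{} = 0
g(3) = mex{0} = 1
g(4) = mex{0} = 1
g(5) = mex{0} = 1
g(6) = mex{1} = 0
g(7) = mex{1} = 0
g(8) = mex{1} = 0
g(9) = mex{0} = 1
g(10) = mex{0} = 1
g(11) = mex{0} = 1
g(12) = mex{0,1} = 2
g(13) = mex{1} = 0
So g(13) = 0.

0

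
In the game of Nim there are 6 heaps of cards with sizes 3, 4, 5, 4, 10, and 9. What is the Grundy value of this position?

In binary:
  0011  (3)
  0100  (4)
  0101  (5)
  0100  (4)
  1010  (10)
  1001  (9)
  ----
  0101  (5)

5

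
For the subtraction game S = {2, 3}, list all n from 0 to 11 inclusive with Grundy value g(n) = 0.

0, 1, 5, 6, 10, 11

Compute g(0), g(1), … for moves {2, 3}:
g(0) = mex{} = 0
g(1) = mex{} = 0
g(2) = mex{0} = 1
g(3) = mex{0} = 1
g(4) = mex{0,1} = 2
g(5) = mex{1} = 0
g(6) = mex{1,2} = 0
g(7) = mex{0,2} = 1
g(8) = mex{0} = 1
g(9) = mex{0,1} = 2
g(10) = mex{1} = 0
g(11) = mex{1,2} = 0
The P-positions (g = 0) in 0..11 are 0, 1, 5, 6, 10, 11.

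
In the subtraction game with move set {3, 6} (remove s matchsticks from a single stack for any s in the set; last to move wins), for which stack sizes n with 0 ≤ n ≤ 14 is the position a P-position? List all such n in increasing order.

0, 1, 2, 9, 10, 11

Grundy values for subtraction set {3, 6}:
k:     0  1  2  3  4  5  6  7  8  9 10 11 12 13 14
g(k):  0  0  0  1  1  1  2  2  2  0  0  0  1  1  1
The P-positions (g = 0) in 0..14 are 0, 1, 2, 9, 10, 11.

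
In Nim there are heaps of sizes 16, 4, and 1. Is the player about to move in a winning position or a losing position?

Winning position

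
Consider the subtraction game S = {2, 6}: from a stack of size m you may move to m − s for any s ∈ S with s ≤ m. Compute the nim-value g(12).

0

Build the Grundy sequence with g(k) = mex{g(k−s) : s ∈ {2, 6}, s ≤ k}:
g(0) = mex{} = 0
g(1) = mex{} = 0
g(2) = mex{0} = 1
g(3) = mex{0} = 1
g(4) = mex{1} = 0
g(5) = mex{1} = 0
g(6) = mex{0} = 1
g(7) = mex{0} = 1
g(8) = mex{1} = 0
g(9) = mex{1} = 0
g(10) = mex{0} = 1
g(11) = mex{0} = 1
g(12) = mex{1} = 0
So g(12) = 0.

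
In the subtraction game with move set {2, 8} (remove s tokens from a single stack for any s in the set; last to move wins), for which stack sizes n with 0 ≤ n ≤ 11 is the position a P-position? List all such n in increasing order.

0, 1, 4, 5, 10, 11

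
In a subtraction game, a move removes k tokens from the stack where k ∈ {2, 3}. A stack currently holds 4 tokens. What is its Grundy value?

2

Build the Grundy sequence with g(k) = mex{g(k−s) : s ∈ {2, 3}, s ≤ k}:
g(0) = mex{} = 0
g(1) = mex{} = 0
g(2) = mex{0} = 1
g(3) = mex{0} = 1
g(4) = mex{0,1} = 2
So g(4) = 2.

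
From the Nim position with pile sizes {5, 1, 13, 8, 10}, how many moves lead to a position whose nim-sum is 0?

3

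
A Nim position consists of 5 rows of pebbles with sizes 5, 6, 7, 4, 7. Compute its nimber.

7

Nim-sum: 5 ⊕ 6 ⊕ 7 ⊕ 4 ⊕ 7 = 7.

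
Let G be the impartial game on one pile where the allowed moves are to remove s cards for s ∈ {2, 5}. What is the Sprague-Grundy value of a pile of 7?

Grundy values for subtraction set {2, 5}:
k:     0  1  2  3  4  5  6  7
g(k):  0  0  1  1  0  2  1  0
So g(7) = 0.

0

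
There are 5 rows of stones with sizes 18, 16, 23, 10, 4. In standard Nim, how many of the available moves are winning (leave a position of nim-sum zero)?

Nim-sum: 18 XOR 16 XOR 23 XOR 10 XOR 4 = 27.
The overall nim-sum is X = 27. A row of size p has a winning move iff p XOR X < p (reduce it to p XOR X).
  18: 18 XOR 27 = 9 < 18 — winning move (to 9).
  16: 16 XOR 27 = 11 < 16 — winning move (to 11).
  23: 23 XOR 27 = 12 < 23 — winning move (to 12).
  10: 10 XOR 27 = 17 ≥ 10 — no move.
  4: 4 XOR 27 = 31 ≥ 4 — no move.
That gives 3 winning moves.

3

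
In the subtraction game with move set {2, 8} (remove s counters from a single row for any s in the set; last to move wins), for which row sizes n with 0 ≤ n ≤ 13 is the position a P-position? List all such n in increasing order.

Compute g(0), g(1), … for moves {2, 8}:
g(0) = mex{} = 0
g(1) = mex{} = 0
g(2) = mex{0} = 1
g(3) = mex{0} = 1
g(4) = mex{1} = 0
g(5) = mex{1} = 0
g(6) = mex{0} = 1
g(7) = mex{0} = 1
g(8) = mex{0,1} = 2
g(9) = mex{0,1} = 2
g(10) = mex{1,2} = 0
g(11) = mex{1,2} = 0
g(12) = mex{0} = 1
g(13) = mex{0} = 1
The P-positions (g = 0) in 0..13 are 0, 1, 4, 5, 10, 11.

0, 1, 4, 5, 10, 11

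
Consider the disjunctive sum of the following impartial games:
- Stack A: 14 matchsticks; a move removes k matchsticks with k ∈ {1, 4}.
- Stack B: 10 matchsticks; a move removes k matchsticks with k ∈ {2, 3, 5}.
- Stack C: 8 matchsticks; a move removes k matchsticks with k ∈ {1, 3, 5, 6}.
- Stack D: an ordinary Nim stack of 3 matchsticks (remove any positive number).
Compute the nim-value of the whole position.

Build the Grundy sequence for stack A with g(k) = mex{g(k−s) : s ∈ {1, 4}, s ≤ k}:
g(0) = mex{} = 0
g(1) = mex{0} = 1
g(2) = mex{1} = 0
g(3) = mex{0} = 1
g(4) = mex{0,1} = 2
g(5) = mex{1,2} = 0
g(6) = mex{0} = 1
g(7) = mex{1} = 0
g(8) = mex{0,2} = 1
g(9) = mex{0,1} = 2
g(10) = mex{1,2} = 0
g(11) = mex{0} = 1
g(12) = mex{1} = 0
g(13) = mex{0,2} = 1
g(14) = mex{0,1} = 2
So g(14) = 2.
Build the Grundy sequence for stack B with g(k) = mex{g(k−s) : s ∈ {2, 3, 5}, s ≤ k}:
g(0) = mex{} = 0
g(1) = mex{} = 0
g(2) = mex{0} = 1
g(3) = mex{0} = 1
g(4) = mex{0,1} = 2
g(5) = mex{0,1} = 2
g(6) = mex{0,1,2} = 3
g(7) = mex{1,2} = 0
g(8) = mex{1,2,3} = 0
g(9) = mex{0,2,3} = 1
g(10) = mex{0,2} = 1
So g(10) = 1.
For stack C, compute g(0), g(1), … with moves {1, 3, 5, 6}:
k:     0  1  2  3  4  5  6  7  8
g(k):  0  1  0  1  0  1  2  3  2
So g(8) = 2.
Stack D is a plain Nim stack of size 3, so its Grundy value is 3.
By the Sprague-Grundy theorem, the Grundy value of a sum of independent games is the XOR of the component values.
Combined value = 2 XOR 1 XOR 2 XOR 3 = 2.

2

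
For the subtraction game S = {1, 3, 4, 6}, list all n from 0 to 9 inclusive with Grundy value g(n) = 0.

Grundy values for subtraction set {1, 3, 4, 6}:
k:     0  1  2  3  4  5  6  7  8  9
g(k):  0  1  0  1  2  3  2  0  1  0
The P-positions (g = 0) in 0..9 are 0, 2, 7, 9.

0, 2, 7, 9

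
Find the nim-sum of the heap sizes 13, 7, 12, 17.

23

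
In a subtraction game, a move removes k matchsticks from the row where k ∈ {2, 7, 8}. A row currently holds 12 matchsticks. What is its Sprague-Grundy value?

Build the Grundy sequence with g(k) = mex{g(k−s) : s ∈ {2, 7, 8}, s ≤ k}:
k:     0  1  2  3  4  5  6  7  8  9 10 11 12
g(k):  0  0  1  1  0  0  1  1  2  2  0  3  1
So g(12) = 1.

1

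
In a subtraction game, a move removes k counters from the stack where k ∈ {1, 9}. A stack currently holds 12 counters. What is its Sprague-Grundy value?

0

Grundy values for subtraction set {1, 9}:
g(0) = mex{} = 0
g(1) = mex{0} = 1
g(2) = mex{1} = 0
g(3) = mex{0} = 1
g(4) = mex{1} = 0
g(5) = mex{0} = 1
g(6) = mex{1} = 0
g(7) = mex{0} = 1
g(8) = mex{1} = 0
g(9) = mex{0} = 1
g(10) = mex{1} = 0
g(11) = mex{0} = 1
g(12) = mex{1} = 0
So g(12) = 0.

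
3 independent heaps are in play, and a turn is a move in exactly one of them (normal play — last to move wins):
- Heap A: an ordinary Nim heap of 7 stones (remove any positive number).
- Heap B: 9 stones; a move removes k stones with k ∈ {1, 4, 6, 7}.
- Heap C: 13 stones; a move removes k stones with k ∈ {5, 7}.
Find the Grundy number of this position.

Heap A is a plain Nim heap of size 7, so its Grundy value is 7.
For heap B, compute g(0), g(1), … with moves {1, 4, 6, 7}:
k:     0  1  2  3  4  5  6  7  8  9
g(k):  0  1  0  1  2  0  1  2  3  2
So g(9) = 2.
For heap C, compute g(0), g(1), … with moves {5, 7}:
k:     0  1  2  3  4  5  6  7  8  9 10 11 12 13
g(k):  0  0  0  0  0  1  1  1  1  1  2  2  0  0
So g(13) = 0.
The value of a disjunctive sum is the nim-sum of the parts.
Combined value = 7 XOR 2 XOR 0 = 5.

5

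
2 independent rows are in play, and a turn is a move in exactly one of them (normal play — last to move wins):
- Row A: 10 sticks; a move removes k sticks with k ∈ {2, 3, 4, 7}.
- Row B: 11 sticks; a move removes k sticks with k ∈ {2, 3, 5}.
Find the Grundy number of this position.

Build the Grundy sequence for row A with g(k) = mex{g(k−s) : s ∈ {2, 3, 4, 7}, s ≤ k}:
k:     0  1  2  3  4  5  6  7  8  9 10
g(k):  0  0  1  1  2  2  0  3  1  4  2
So g(10) = 2.
Grundy values for row B (subtraction set {2, 3, 5}):
g(0) = mex{} = 0
g(1) = mex{} = 0
g(2) = mex{0} = 1
g(3) = mex{0} = 1
g(4) = mex{0,1} = 2
g(5) = mex{0,1} = 2
g(6) = mex{0,1,2} = 3
g(7) = mex{1,2} = 0
g(8) = mex{1,2,3} = 0
g(9) = mex{0,2,3} = 1
g(10) = mex{0,2} = 1
g(11) = mex{0,1,3} = 2
So g(11) = 2.
The value of a disjunctive sum is the nim-sum of the parts.
Combined value = 2 XOR 2 = 0.

0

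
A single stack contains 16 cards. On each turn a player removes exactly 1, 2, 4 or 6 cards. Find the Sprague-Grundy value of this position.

Compute g(0), g(1), … for moves {1, 2, 4, 6}:
k:     0  1  2  3  4  5  6  7  8  9 10 11 12 13 14 15 16
g(k):  0  1  2  0  1  2  3  4  0  1  2  0  1  2  3  4  0
So g(16) = 0.

0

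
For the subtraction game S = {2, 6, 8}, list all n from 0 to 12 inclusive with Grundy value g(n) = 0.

0, 1, 4, 5

Grundy values for subtraction set {2, 6, 8}:
k:     0  1  2  3  4  5  6  7  8  9 10 11 12
g(k):  0  0  1  1  0  0  1  1  2  2  3  3  2
The P-positions (g = 0) in 0..12 are 0, 1, 4, 5.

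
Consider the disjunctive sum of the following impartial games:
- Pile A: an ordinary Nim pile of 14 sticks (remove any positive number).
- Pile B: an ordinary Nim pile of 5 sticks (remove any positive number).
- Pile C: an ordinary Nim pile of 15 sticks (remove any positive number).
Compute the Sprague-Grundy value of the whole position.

4

Pile A is a plain Nim pile of size 14, so its Grundy value is 14.
Pile B is a plain Nim pile of size 5, so its Grundy value is 5.
Pile C is a plain Nim pile of size 15, so its Grundy value is 15.
By the Sprague-Grundy theorem, the Grundy value of a sum of independent games is the XOR of the component values.
Combined value = 14 ⊕ 5 ⊕ 15 = 4.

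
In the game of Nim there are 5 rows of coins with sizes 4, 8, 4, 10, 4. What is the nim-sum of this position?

Nim-sum: 4 ^ 8 ^ 4 ^ 10 ^ 4 = 6.

6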